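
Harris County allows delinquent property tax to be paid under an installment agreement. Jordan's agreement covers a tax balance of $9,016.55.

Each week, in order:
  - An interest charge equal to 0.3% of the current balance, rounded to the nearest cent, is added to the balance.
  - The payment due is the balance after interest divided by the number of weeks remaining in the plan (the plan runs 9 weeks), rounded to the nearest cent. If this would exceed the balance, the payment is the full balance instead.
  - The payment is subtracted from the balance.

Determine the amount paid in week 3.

Week 1: $9,016.55 +$27.05 interest = $9,043.60; pay $1,004.84 → $8,038.76
Week 2: $8,038.76 +$24.12 interest = $8,062.88; pay $1,007.86 → $7,055.02
Week 3: $7,055.02 +$21.17 interest = $7,076.19; pay $1,010.88 → $6,065.31

$1,010.88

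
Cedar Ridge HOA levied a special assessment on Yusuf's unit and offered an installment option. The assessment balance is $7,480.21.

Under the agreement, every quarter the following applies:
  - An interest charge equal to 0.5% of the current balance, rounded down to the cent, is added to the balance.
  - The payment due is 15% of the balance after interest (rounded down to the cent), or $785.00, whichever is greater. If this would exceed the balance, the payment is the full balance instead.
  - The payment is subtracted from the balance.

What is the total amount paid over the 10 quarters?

$7,659.36

Quarter 1: $7,480.21 +$37.40 interest = $7,517.61; pay $1,127.64 → $6,389.97
Quarter 2: $6,389.97 +$31.94 interest = $6,421.91; pay $963.28 → $5,458.63
Quarter 3: $5,458.63 +$27.29 interest = $5,485.92; pay $822.88 → $4,663.04
Quarter 4: $4,663.04 +$23.31 interest = $4,686.35; pay $785.00 → $3,901.35
Quarter 5: $3,901.35 +$19.50 interest = $3,920.85; pay $785.00 → $3,135.85
Quarter 6: $3,135.85 +$15.67 interest = $3,151.52; pay $785.00 → $2,366.52
Quarter 7: $2,366.52 +$11.83 interest = $2,378.35; pay $785.00 → $1,593.35
Quarter 8: $1,593.35 +$7.96 interest = $1,601.31; pay $785.00 → $816.31
Quarter 9: $816.31 +$4.08 interest = $820.39; pay $785.00 → $35.39
Quarter 10: $35.39 +$0.17 interest = $35.56; pay $35.56 → $0.00
Total paid: $7,659.36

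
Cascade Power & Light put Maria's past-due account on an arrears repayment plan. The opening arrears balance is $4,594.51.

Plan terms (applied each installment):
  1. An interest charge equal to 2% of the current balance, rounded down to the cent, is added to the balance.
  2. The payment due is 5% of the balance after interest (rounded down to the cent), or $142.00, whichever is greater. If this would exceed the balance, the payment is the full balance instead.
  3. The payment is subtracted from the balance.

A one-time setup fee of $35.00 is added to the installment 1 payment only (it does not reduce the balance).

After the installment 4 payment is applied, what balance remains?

$4,050.75

# | Opening | Interest | Payment | Fee | End bal
1 | $4,594.51 | $91.89 | $234.32 | $35.00 | $4,452.08
2 | $4,452.08 | $89.04 | $227.05 | — | $4,314.07
3 | $4,314.07 | $86.28 | $220.01 | — | $4,180.34
4 | $4,180.34 | $83.60 | $213.19 | — | $4,050.75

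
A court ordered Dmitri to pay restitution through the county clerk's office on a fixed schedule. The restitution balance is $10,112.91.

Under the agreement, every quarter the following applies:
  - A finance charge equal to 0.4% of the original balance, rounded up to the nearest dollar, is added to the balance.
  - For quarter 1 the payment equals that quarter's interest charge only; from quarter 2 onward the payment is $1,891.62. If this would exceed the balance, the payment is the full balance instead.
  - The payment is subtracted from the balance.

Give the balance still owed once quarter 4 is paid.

Quarter 1: opening $10,112.91; interest $41.00 → $10,153.91; payment $41.00; balance $10,112.91
Quarter 2: opening $10,112.91; interest $41.00 → $10,153.91; payment $1,891.62; balance $8,262.29
Quarter 3: opening $8,262.29; interest $41.00 → $8,303.29; payment $1,891.62; balance $6,411.67
Quarter 4: opening $6,411.67; interest $41.00 → $6,452.67; payment $1,891.62; balance $4,561.05

$4,561.05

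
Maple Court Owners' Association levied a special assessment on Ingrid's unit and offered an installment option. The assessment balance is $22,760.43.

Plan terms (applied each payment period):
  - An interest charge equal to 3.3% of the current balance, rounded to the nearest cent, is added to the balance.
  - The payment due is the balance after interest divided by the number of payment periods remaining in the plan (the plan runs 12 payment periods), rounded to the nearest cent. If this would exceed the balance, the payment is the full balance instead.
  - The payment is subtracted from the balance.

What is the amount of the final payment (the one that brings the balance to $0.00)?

Payment period 1: $22,760.43 +$751.09 interest = $23,511.52; pay $1,959.29 → $21,552.23
Payment period 2: $21,552.23 +$711.22 interest = $22,263.45; pay $2,023.95 → $20,239.50
Payment period 3: $20,239.50 +$667.90 interest = $20,907.40; pay $2,090.74 → $18,816.66
Payment period 4: $18,816.66 +$620.95 interest = $19,437.61; pay $2,159.73 → $17,277.88
Payment period 5: $17,277.88 +$570.17 interest = $17,848.05; pay $2,231.01 → $15,617.04
Payment period 6: $15,617.04 +$515.36 interest = $16,132.40; pay $2,304.63 → $13,827.77
Payment period 7: $13,827.77 +$456.32 interest = $14,284.09; pay $2,380.68 → $11,903.41
Payment period 8: $11,903.41 +$392.81 interest = $12,296.22; pay $2,459.24 → $9,836.98
Payment period 9: $9,836.98 +$324.62 interest = $10,161.60; pay $2,540.40 → $7,621.20
Payment period 10: $7,621.20 +$251.50 interest = $7,872.70; pay $2,624.23 → $5,248.47
Payment period 11: $5,248.47 +$173.20 interest = $5,421.67; pay $2,710.84 → $2,710.83
Payment period 12: $2,710.83 +$89.46 interest = $2,800.29; pay $2,800.29 → $0.00

$2,800.29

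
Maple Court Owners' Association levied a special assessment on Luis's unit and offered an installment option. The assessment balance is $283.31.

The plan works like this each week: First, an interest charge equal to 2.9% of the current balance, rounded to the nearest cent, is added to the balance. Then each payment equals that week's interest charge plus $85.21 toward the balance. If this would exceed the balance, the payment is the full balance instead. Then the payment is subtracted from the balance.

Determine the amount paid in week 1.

$93.43

Week 1: opening $283.31; interest $8.22 → $291.53; payment $93.43; balance $198.10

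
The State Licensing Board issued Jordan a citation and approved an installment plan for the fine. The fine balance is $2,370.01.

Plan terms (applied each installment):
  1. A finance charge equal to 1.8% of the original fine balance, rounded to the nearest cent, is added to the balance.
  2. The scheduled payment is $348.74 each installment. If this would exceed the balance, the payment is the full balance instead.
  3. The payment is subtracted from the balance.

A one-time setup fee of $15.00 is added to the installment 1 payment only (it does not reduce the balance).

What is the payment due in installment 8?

$270.11

# | Opening | Interest | Payment | Fee | End bal
1 | $2,370.01 | $42.66 | $348.74 | $15.00 | $2,063.93
2 | $2,063.93 | $42.66 | $348.74 | — | $1,757.85
3 | $1,757.85 | $42.66 | $348.74 | — | $1,451.77
4 | $1,451.77 | $42.66 | $348.74 | — | $1,145.69
5 | $1,145.69 | $42.66 | $348.74 | — | $839.61
6 | $839.61 | $42.66 | $348.74 | — | $533.53
7 | $533.53 | $42.66 | $348.74 | — | $227.45
8 | $227.45 | $42.66 | $270.11 | — | $0.00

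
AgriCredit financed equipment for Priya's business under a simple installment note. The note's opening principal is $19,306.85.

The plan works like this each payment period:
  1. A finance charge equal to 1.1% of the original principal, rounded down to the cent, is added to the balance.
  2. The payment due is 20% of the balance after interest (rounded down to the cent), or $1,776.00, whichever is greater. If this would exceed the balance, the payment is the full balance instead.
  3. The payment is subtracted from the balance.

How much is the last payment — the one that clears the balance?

$803.85

Payment period 1: opening $19,306.85; interest $212.37 → $19,519.22; payment $3,903.84; balance $15,615.38
Payment period 2: opening $15,615.38; interest $212.37 → $15,827.75; payment $3,165.55; balance $12,662.20
Payment period 3: opening $12,662.20; interest $212.37 → $12,874.57; payment $2,574.91; balance $10,299.66
Payment period 4: opening $10,299.66; interest $212.37 → $10,512.03; payment $2,102.40; balance $8,409.63
Payment period 5: opening $8,409.63; interest $212.37 → $8,622.00; payment $1,776.00; balance $6,846.00
Payment period 6: opening $6,846.00; interest $212.37 → $7,058.37; payment $1,776.00; balance $5,282.37
Payment period 7: opening $5,282.37; interest $212.37 → $5,494.74; payment $1,776.00; balance $3,718.74
Payment period 8: opening $3,718.74; interest $212.37 → $3,931.11; payment $1,776.00; balance $2,155.11
Payment period 9: opening $2,155.11; interest $212.37 → $2,367.48; payment $1,776.00; balance $591.48
Payment period 10: opening $591.48; interest $212.37 → $803.85; payment $803.85; balance $0.00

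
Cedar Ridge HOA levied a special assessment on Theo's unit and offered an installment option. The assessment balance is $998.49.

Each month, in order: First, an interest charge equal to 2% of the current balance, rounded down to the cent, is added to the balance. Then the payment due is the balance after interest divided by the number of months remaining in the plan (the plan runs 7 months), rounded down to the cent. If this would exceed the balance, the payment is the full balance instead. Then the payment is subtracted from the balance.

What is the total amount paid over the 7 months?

Month 1: $998.49 +$19.96 interest = $1,018.45; pay $145.49 → $872.96
Month 2: $872.96 +$17.45 interest = $890.41; pay $148.40 → $742.01
Month 3: $742.01 +$14.84 interest = $756.85; pay $151.37 → $605.48
Month 4: $605.48 +$12.10 interest = $617.58; pay $154.39 → $463.19
Month 5: $463.19 +$9.26 interest = $472.45; pay $157.48 → $314.97
Month 6: $314.97 +$6.29 interest = $321.26; pay $160.63 → $160.63
Month 7: $160.63 +$3.21 interest = $163.84; pay $163.84 → $0.00
Total paid: $1,081.60

$1,081.60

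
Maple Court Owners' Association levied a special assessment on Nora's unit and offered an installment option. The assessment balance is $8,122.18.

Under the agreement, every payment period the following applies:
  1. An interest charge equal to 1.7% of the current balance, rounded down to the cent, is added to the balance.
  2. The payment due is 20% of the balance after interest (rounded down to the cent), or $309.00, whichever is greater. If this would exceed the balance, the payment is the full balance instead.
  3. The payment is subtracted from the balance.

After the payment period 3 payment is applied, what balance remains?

$4,374.26

Payment period 1: $8,122.18 +$138.07 interest = $8,260.25; pay $1,652.05 → $6,608.20
Payment period 2: $6,608.20 +$112.33 interest = $6,720.53; pay $1,344.10 → $5,376.43
Payment period 3: $5,376.43 +$91.39 interest = $5,467.82; pay $1,093.56 → $4,374.26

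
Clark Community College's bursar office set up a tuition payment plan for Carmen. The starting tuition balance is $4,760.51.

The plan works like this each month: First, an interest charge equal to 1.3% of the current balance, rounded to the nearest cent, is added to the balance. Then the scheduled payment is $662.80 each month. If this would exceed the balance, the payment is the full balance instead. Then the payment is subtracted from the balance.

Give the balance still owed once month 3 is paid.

$2,934.23

# | Opening | Interest | Payment | End bal
1 | $4,760.51 | $61.89 | $662.80 | $4,159.60
2 | $4,159.60 | $54.07 | $662.80 | $3,550.87
3 | $3,550.87 | $46.16 | $662.80 | $2,934.23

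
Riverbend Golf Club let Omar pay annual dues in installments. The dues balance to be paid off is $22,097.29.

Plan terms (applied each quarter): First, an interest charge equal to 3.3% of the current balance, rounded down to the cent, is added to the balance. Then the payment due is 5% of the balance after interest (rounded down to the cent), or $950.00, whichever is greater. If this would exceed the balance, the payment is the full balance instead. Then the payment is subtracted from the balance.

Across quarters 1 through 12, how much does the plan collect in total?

Quarter 1: opening $22,097.29; interest $729.21 → $22,826.50; payment $1,141.32; balance $21,685.18
Quarter 2: opening $21,685.18; interest $715.61 → $22,400.79; payment $1,120.03; balance $21,280.76
Quarter 3: opening $21,280.76; interest $702.26 → $21,983.02; payment $1,099.15; balance $20,883.87
Quarter 4: opening $20,883.87; interest $689.16 → $21,573.03; payment $1,078.65; balance $20,494.38
Quarter 5: opening $20,494.38; interest $676.31 → $21,170.69; payment $1,058.53; balance $20,112.16
Quarter 6: opening $20,112.16; interest $663.70 → $20,775.86; payment $1,038.79; balance $19,737.07
Quarter 7: opening $19,737.07; interest $651.32 → $20,388.39; payment $1,019.41; balance $19,368.98
Quarter 8: opening $19,368.98; interest $639.17 → $20,008.15; payment $1,000.40; balance $19,007.75
Quarter 9: opening $19,007.75; interest $627.25 → $19,635.00; payment $981.75; balance $18,653.25
Quarter 10: opening $18,653.25; interest $615.55 → $19,268.80; payment $963.44; balance $18,305.36
Quarter 11: opening $18,305.36; interest $604.07 → $18,909.43; payment $950.00; balance $17,959.43
Quarter 12: opening $17,959.43; interest $592.66 → $18,552.09; payment $950.00; balance $17,602.09
Total paid: $12,401.47

$12,401.47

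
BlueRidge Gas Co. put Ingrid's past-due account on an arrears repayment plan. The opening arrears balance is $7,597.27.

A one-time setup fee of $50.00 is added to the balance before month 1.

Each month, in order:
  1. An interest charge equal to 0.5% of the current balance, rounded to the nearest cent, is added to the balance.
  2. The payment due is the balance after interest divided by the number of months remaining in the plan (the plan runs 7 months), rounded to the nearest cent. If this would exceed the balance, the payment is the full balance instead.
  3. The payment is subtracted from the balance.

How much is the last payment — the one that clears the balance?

# | Opening | Interest | Payment | End bal
1 | $7,647.27 | $38.24 | $1,097.93 | $6,587.58
2 | $6,587.58 | $32.94 | $1,103.42 | $5,517.10
3 | $5,517.10 | $27.59 | $1,108.94 | $4,435.75
4 | $4,435.75 | $22.18 | $1,114.48 | $3,343.45
5 | $3,343.45 | $16.72 | $1,120.06 | $2,240.11
6 | $2,240.11 | $11.20 | $1,125.66 | $1,125.65
7 | $1,125.65 | $5.63 | $1,131.28 | $0.00

$1,131.28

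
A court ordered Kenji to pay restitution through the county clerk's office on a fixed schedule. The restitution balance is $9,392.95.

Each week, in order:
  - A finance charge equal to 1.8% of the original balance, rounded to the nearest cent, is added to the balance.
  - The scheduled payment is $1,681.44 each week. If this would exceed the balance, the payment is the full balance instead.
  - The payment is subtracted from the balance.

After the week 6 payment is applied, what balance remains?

Week 1: opening $9,392.95; interest $169.07 → $9,562.02; payment $1,681.44; balance $7,880.58
Week 2: opening $7,880.58; interest $169.07 → $8,049.65; payment $1,681.44; balance $6,368.21
Week 3: opening $6,368.21; interest $169.07 → $6,537.28; payment $1,681.44; balance $4,855.84
Week 4: opening $4,855.84; interest $169.07 → $5,024.91; payment $1,681.44; balance $3,343.47
Week 5: opening $3,343.47; interest $169.07 → $3,512.54; payment $1,681.44; balance $1,831.10
Week 6: opening $1,831.10; interest $169.07 → $2,000.17; payment $1,681.44; balance $318.73

$318.73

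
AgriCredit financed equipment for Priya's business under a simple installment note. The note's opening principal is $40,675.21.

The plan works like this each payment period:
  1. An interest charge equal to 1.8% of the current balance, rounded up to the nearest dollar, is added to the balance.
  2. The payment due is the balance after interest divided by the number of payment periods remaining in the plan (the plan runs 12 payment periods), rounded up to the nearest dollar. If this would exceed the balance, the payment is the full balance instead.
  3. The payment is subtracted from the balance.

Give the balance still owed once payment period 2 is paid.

Payment period 1: opening $40,675.21; interest $733.00 → $41,408.21; payment $3,451.00; balance $37,957.21
Payment period 2: opening $37,957.21; interest $684.00 → $38,641.21; payment $3,513.00; balance $35,128.21

$35,128.21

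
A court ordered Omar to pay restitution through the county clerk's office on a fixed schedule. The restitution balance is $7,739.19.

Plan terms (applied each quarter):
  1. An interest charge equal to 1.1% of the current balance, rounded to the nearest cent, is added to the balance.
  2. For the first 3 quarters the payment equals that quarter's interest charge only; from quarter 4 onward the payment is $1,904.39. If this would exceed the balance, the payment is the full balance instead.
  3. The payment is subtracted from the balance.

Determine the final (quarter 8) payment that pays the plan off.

$344.95

Quarter 1: opening $7,739.19; interest $85.13 → $7,824.32; payment $85.13; balance $7,739.19
Quarter 2: opening $7,739.19; interest $85.13 → $7,824.32; payment $85.13; balance $7,739.19
Quarter 3: opening $7,739.19; interest $85.13 → $7,824.32; payment $85.13; balance $7,739.19
Quarter 4: opening $7,739.19; interest $85.13 → $7,824.32; payment $1,904.39; balance $5,919.93
Quarter 5: opening $5,919.93; interest $65.12 → $5,985.05; payment $1,904.39; balance $4,080.66
Quarter 6: opening $4,080.66; interest $44.89 → $4,125.55; payment $1,904.39; balance $2,221.16
Quarter 7: opening $2,221.16; interest $24.43 → $2,245.59; payment $1,904.39; balance $341.20
Quarter 8: opening $341.20; interest $3.75 → $344.95; payment $344.95; balance $0.00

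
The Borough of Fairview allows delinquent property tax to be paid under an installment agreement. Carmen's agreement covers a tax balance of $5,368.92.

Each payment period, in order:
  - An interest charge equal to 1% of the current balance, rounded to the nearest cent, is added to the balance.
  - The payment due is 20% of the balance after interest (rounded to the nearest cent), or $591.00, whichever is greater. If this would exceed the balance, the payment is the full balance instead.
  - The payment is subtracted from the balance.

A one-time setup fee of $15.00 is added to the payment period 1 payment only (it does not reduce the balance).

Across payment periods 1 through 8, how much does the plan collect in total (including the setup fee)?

Payment period 1: $5,368.92 +$53.69 interest = $5,422.61; pay $1,084.52 (+ $15.00 fee) → $4,338.09
Payment period 2: $4,338.09 +$43.38 interest = $4,381.47; pay $876.29 → $3,505.18
Payment period 3: $3,505.18 +$35.05 interest = $3,540.23; pay $708.05 → $2,832.18
Payment period 4: $2,832.18 +$28.32 interest = $2,860.50; pay $591.00 → $2,269.50
Payment period 5: $2,269.50 +$22.70 interest = $2,292.20; pay $591.00 → $1,701.20
Payment period 6: $1,701.20 +$17.01 interest = $1,718.21; pay $591.00 → $1,127.21
Payment period 7: $1,127.21 +$11.27 interest = $1,138.48; pay $591.00 → $547.48
Payment period 8: $547.48 +$5.47 interest = $552.95; pay $552.95 → $0.00
Total paid: $5,600.81

$5,600.81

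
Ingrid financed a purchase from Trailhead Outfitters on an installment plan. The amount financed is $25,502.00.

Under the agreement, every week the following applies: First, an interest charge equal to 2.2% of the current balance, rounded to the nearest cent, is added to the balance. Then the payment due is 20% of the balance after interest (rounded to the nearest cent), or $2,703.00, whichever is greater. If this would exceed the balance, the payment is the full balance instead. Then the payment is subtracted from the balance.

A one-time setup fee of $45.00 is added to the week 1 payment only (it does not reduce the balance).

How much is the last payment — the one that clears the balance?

# | Opening | Interest | Payment | Fee | End bal
1 | $25,502.00 | $561.04 | $5,212.61 | $45.00 | $20,850.43
2 | $20,850.43 | $458.71 | $4,261.83 | — | $17,047.31
3 | $17,047.31 | $375.04 | $3,484.47 | — | $13,937.88
4 | $13,937.88 | $306.63 | $2,848.90 | — | $11,395.61
5 | $11,395.61 | $250.70 | $2,703.00 | — | $8,943.31
6 | $8,943.31 | $196.75 | $2,703.00 | — | $6,437.06
7 | $6,437.06 | $141.62 | $2,703.00 | — | $3,875.68
8 | $3,875.68 | $85.26 | $2,703.00 | — | $1,257.94
9 | $1,257.94 | $27.67 | $1,285.61 | — | $0.00

$1,285.61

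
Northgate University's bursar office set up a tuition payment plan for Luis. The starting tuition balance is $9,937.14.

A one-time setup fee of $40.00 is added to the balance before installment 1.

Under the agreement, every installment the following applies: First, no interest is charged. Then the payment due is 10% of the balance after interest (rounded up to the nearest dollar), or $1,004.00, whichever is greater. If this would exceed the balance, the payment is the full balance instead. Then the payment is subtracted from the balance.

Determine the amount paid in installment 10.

Installment 1: $9,977.14 − $1,004.00 → $8,973.14
Installment 2: $8,973.14 − $1,004.00 → $7,969.14
Installment 3: $7,969.14 − $1,004.00 → $6,965.14
Installment 4: $6,965.14 − $1,004.00 → $5,961.14
Installment 5: $5,961.14 − $1,004.00 → $4,957.14
Installment 6: $4,957.14 − $1,004.00 → $3,953.14
Installment 7: $3,953.14 − $1,004.00 → $2,949.14
Installment 8: $2,949.14 − $1,004.00 → $1,945.14
Installment 9: $1,945.14 − $1,004.00 → $941.14
Installment 10: $941.14 − $941.14 → $0.00

$941.14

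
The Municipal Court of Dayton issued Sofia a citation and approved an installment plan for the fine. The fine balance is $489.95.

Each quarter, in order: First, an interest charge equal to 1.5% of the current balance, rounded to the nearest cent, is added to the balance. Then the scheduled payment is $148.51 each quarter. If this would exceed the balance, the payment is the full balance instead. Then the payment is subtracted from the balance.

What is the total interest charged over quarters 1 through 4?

$16.56

# | Opening | Interest | Payment | End bal
1 | $489.95 | $7.35 | $148.51 | $348.79
2 | $348.79 | $5.23 | $148.51 | $205.51
3 | $205.51 | $3.08 | $148.51 | $60.08
4 | $60.08 | $0.90 | $60.98 | $0.00
Total interest: $7.35 + $5.23 + $3.08 + $0.90 = $16.56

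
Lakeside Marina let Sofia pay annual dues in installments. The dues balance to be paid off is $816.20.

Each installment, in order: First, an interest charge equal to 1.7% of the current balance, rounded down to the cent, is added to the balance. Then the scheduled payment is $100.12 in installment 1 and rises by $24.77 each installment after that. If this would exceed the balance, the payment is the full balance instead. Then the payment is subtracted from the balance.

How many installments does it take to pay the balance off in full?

6

Installment 1: $816.20 +$13.87 interest = $830.07; pay $100.12 → $729.95
Installment 2: $729.95 +$12.40 interest = $742.35; pay $124.89 → $617.46
Installment 3: $617.46 +$10.49 interest = $627.95; pay $149.66 → $478.29
Installment 4: $478.29 +$8.13 interest = $486.42; pay $174.43 → $311.99
Installment 5: $311.99 +$5.30 interest = $317.29; pay $199.20 → $118.09
Installment 6: $118.09 +$2.00 interest = $120.09; pay $120.09 → $0.00
Balance reaches $0.00 in installment 6.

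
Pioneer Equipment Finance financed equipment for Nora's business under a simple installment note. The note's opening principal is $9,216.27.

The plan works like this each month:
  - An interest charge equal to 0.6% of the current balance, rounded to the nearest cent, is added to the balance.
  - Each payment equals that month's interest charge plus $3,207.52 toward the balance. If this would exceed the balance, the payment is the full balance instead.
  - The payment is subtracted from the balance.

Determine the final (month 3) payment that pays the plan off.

# | Opening | Interest | Payment | End bal
1 | $9,216.27 | $55.30 | $3,262.82 | $6,008.75
2 | $6,008.75 | $36.05 | $3,243.57 | $2,801.23
3 | $2,801.23 | $16.81 | $2,818.04 | $0.00

$2,818.04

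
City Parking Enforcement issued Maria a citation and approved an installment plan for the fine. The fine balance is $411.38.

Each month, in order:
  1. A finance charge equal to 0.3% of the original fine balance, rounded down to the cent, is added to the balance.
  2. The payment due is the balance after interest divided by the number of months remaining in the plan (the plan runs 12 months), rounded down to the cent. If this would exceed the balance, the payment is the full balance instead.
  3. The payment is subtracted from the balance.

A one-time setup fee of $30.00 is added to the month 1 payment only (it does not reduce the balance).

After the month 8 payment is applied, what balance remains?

Month 1: opening $411.38; interest $1.23 → $412.61; payment $34.38 (+ $30.00 fee); balance $378.23
Month 2: opening $378.23; interest $1.23 → $379.46; payment $34.49; balance $344.97
Month 3: opening $344.97; interest $1.23 → $346.20; payment $34.62; balance $311.58
Month 4: opening $311.58; interest $1.23 → $312.81; payment $34.75; balance $278.06
Month 5: opening $278.06; interest $1.23 → $279.29; payment $34.91; balance $244.38
Month 6: opening $244.38; interest $1.23 → $245.61; payment $35.08; balance $210.53
Month 7: opening $210.53; interest $1.23 → $211.76; payment $35.29; balance $176.47
Month 8: opening $176.47; interest $1.23 → $177.70; payment $35.54; balance $142.16

$142.16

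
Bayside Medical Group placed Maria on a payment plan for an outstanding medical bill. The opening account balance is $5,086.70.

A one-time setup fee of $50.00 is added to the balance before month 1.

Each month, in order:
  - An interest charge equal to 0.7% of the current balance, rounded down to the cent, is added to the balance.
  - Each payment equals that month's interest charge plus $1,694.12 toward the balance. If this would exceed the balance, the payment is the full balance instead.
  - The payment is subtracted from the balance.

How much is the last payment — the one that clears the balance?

$54.72

Month 1: opening $5,136.70; interest $35.95 → $5,172.65; payment $1,730.07; balance $3,442.58
Month 2: opening $3,442.58; interest $24.09 → $3,466.67; payment $1,718.21; balance $1,748.46
Month 3: opening $1,748.46; interest $12.23 → $1,760.69; payment $1,706.35; balance $54.34
Month 4: opening $54.34; interest $0.38 → $54.72; payment $54.72; balance $0.00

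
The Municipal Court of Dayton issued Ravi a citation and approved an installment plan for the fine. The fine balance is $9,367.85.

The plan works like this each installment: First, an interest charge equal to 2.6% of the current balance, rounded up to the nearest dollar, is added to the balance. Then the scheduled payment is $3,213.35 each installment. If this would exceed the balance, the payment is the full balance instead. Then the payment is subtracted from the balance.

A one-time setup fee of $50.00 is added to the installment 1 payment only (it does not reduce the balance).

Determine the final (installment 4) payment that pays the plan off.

Installment 1: $9,367.85 +$244.00 interest = $9,611.85; pay $3,213.35 (+ $50.00 fee) → $6,398.50
Installment 2: $6,398.50 +$167.00 interest = $6,565.50; pay $3,213.35 → $3,352.15
Installment 3: $3,352.15 +$88.00 interest = $3,440.15; pay $3,213.35 → $226.80
Installment 4: $226.80 +$6.00 interest = $232.80; pay $232.80 → $0.00

$232.80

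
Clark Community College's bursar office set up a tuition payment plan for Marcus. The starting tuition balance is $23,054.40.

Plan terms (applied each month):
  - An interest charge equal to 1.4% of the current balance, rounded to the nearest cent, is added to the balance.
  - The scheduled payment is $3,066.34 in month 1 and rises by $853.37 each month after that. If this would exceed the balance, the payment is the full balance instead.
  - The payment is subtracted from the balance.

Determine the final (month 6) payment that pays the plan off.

$297.08

Month 1: opening $23,054.40; interest $322.76 → $23,377.16; payment $3,066.34; balance $20,310.82
Month 2: opening $20,310.82; interest $284.35 → $20,595.17; payment $3,919.71; balance $16,675.46
Month 3: opening $16,675.46; interest $233.46 → $16,908.92; payment $4,773.08; balance $12,135.84
Month 4: opening $12,135.84; interest $169.90 → $12,305.74; payment $5,626.45; balance $6,679.29
Month 5: opening $6,679.29; interest $93.51 → $6,772.80; payment $6,479.82; balance $292.98
Month 6: opening $292.98; interest $4.10 → $297.08; payment $297.08; balance $0.00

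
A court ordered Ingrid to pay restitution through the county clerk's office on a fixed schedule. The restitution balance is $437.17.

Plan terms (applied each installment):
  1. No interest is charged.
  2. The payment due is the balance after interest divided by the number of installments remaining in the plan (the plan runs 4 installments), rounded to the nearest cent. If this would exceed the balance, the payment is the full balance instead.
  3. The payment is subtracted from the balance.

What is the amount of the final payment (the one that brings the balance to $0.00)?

$109.29

Installment 1: $437.17 − $109.29 → $327.88
Installment 2: $327.88 − $109.29 → $218.59
Installment 3: $218.59 − $109.30 → $109.29
Installment 4: $109.29 − $109.29 → $0.00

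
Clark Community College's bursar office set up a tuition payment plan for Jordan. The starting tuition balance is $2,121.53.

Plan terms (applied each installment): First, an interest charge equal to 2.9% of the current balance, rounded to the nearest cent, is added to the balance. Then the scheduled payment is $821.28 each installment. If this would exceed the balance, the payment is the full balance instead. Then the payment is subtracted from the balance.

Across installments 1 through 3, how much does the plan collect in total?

$2,239.36

# | Opening | Interest | Payment | End bal
1 | $2,121.53 | $61.52 | $821.28 | $1,361.77
2 | $1,361.77 | $39.49 | $821.28 | $579.98
3 | $579.98 | $16.82 | $596.80 | $0.00
Total paid: $2,239.36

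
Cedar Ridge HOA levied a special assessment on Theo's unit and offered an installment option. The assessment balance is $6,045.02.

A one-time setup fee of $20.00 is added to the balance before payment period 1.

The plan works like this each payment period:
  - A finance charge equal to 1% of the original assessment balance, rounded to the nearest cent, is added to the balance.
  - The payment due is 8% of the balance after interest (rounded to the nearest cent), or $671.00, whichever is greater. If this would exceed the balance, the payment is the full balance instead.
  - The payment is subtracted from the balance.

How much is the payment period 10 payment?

Payment period 1: $6,065.02 +$60.45 interest = $6,125.47; pay $671.00 → $5,454.47
Payment period 2: $5,454.47 +$60.45 interest = $5,514.92; pay $671.00 → $4,843.92
Payment period 3: $4,843.92 +$60.45 interest = $4,904.37; pay $671.00 → $4,233.37
Payment period 4: $4,233.37 +$60.45 interest = $4,293.82; pay $671.00 → $3,622.82
Payment period 5: $3,622.82 +$60.45 interest = $3,683.27; pay $671.00 → $3,012.27
Payment period 6: $3,012.27 +$60.45 interest = $3,072.72; pay $671.00 → $2,401.72
Payment period 7: $2,401.72 +$60.45 interest = $2,462.17; pay $671.00 → $1,791.17
Payment period 8: $1,791.17 +$60.45 interest = $1,851.62; pay $671.00 → $1,180.62
Payment period 9: $1,180.62 +$60.45 interest = $1,241.07; pay $671.00 → $570.07
Payment period 10: $570.07 +$60.45 interest = $630.52; pay $630.52 → $0.00

$630.52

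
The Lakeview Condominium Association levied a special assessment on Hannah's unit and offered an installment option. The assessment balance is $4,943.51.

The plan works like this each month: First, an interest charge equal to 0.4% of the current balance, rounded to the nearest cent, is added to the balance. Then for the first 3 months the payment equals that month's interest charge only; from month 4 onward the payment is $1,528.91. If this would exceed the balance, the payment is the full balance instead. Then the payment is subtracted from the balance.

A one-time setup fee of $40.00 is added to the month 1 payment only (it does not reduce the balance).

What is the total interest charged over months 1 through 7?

Month 1: opening $4,943.51; interest $19.77 → $4,963.28; payment $19.77 (+ $40.00 fee); balance $4,943.51
Month 2: opening $4,943.51; interest $19.77 → $4,963.28; payment $19.77; balance $4,943.51
Month 3: opening $4,943.51; interest $19.77 → $4,963.28; payment $19.77; balance $4,943.51
Month 4: opening $4,943.51; interest $19.77 → $4,963.28; payment $1,528.91; balance $3,434.37
Month 5: opening $3,434.37; interest $13.74 → $3,448.11; payment $1,528.91; balance $1,919.20
Month 6: opening $1,919.20; interest $7.68 → $1,926.88; payment $1,528.91; balance $397.97
Month 7: opening $397.97; interest $1.59 → $399.56; payment $399.56; balance $0.00
Total interest: $19.77 + $19.77 + $19.77 + $19.77 + $13.74 + $7.68 + $1.59 = $102.09

$102.09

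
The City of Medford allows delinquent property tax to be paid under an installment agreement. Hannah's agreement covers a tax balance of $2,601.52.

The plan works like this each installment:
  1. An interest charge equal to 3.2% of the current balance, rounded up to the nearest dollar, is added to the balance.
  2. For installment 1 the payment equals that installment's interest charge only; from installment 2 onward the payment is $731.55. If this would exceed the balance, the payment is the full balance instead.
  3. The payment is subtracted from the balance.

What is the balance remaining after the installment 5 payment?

$0.00

Installment 1: $2,601.52 +$84.00 interest = $2,685.52; pay $84.00 → $2,601.52
Installment 2: $2,601.52 +$84.00 interest = $2,685.52; pay $731.55 → $1,953.97
Installment 3: $1,953.97 +$63.00 interest = $2,016.97; pay $731.55 → $1,285.42
Installment 4: $1,285.42 +$42.00 interest = $1,327.42; pay $731.55 → $595.87
Installment 5: $595.87 +$20.00 interest = $615.87; pay $615.87 → $0.00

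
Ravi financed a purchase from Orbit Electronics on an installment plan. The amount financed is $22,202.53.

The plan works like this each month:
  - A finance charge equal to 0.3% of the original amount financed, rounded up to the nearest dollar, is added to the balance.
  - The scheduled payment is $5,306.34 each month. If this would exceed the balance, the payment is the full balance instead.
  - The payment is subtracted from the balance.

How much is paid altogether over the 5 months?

$22,537.53

# | Opening | Interest | Payment | End bal
1 | $22,202.53 | $67.00 | $5,306.34 | $16,963.19
2 | $16,963.19 | $67.00 | $5,306.34 | $11,723.85
3 | $11,723.85 | $67.00 | $5,306.34 | $6,484.51
4 | $6,484.51 | $67.00 | $5,306.34 | $1,245.17
5 | $1,245.17 | $67.00 | $1,312.17 | $0.00
Total paid: $22,537.53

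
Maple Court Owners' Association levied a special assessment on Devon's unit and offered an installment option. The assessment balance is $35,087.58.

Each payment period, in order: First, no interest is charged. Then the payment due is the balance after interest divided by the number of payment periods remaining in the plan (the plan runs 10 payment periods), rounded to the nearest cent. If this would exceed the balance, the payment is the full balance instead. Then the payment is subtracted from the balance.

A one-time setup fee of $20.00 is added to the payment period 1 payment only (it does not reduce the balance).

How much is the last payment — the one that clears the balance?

# | Opening | Payment | Fee | End bal
1 | $35,087.58 | $3,508.76 | $20.00 | $31,578.82
2 | $31,578.82 | $3,508.76 | — | $28,070.06
3 | $28,070.06 | $3,508.76 | — | $24,561.30
4 | $24,561.30 | $3,508.76 | — | $21,052.54
5 | $21,052.54 | $3,508.76 | — | $17,543.78
6 | $17,543.78 | $3,508.76 | — | $14,035.02
7 | $14,035.02 | $3,508.76 | — | $10,526.26
8 | $10,526.26 | $3,508.75 | — | $7,017.51
9 | $7,017.51 | $3,508.76 | — | $3,508.75
10 | $3,508.75 | $3,508.75 | — | $0.00

$3,508.75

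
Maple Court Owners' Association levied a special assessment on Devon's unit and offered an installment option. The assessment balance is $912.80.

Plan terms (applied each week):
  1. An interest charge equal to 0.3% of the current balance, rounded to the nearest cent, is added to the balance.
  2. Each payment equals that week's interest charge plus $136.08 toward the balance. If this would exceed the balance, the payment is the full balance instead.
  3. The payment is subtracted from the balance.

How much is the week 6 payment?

$136.78

Week 1: opening $912.80; interest $2.74 → $915.54; payment $138.82; balance $776.72
Week 2: opening $776.72; interest $2.33 → $779.05; payment $138.41; balance $640.64
Week 3: opening $640.64; interest $1.92 → $642.56; payment $138.00; balance $504.56
Week 4: opening $504.56; interest $1.51 → $506.07; payment $137.59; balance $368.48
Week 5: opening $368.48; interest $1.11 → $369.59; payment $137.19; balance $232.40
Week 6: opening $232.40; interest $0.70 → $233.10; payment $136.78; balance $96.32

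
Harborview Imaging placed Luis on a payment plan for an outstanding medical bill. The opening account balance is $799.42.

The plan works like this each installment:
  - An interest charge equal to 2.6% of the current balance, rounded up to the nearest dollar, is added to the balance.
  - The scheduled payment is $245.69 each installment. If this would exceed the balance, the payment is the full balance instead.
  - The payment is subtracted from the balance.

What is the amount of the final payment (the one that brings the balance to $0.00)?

$110.35

# | Opening | Interest | Payment | End bal
1 | $799.42 | $21.00 | $245.69 | $574.73
2 | $574.73 | $15.00 | $245.69 | $344.04
3 | $344.04 | $9.00 | $245.69 | $107.35
4 | $107.35 | $3.00 | $110.35 | $0.00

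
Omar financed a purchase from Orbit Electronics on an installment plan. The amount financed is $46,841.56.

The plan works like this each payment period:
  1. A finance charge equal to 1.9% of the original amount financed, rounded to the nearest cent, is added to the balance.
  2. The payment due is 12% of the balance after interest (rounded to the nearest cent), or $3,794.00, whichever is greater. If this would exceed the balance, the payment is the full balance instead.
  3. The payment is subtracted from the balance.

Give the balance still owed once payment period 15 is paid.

# | Opening | Interest | Payment | End bal
1 | $46,841.56 | $889.99 | $5,727.79 | $42,003.76
2 | $42,003.76 | $889.99 | $5,147.25 | $37,746.50
3 | $37,746.50 | $889.99 | $4,636.38 | $34,000.11
4 | $34,000.11 | $889.99 | $4,186.81 | $30,703.29
5 | $30,703.29 | $889.99 | $3,794.00 | $27,799.28
6 | $27,799.28 | $889.99 | $3,794.00 | $24,895.27
7 | $24,895.27 | $889.99 | $3,794.00 | $21,991.26
8 | $21,991.26 | $889.99 | $3,794.00 | $19,087.25
9 | $19,087.25 | $889.99 | $3,794.00 | $16,183.24
10 | $16,183.24 | $889.99 | $3,794.00 | $13,279.23
11 | $13,279.23 | $889.99 | $3,794.00 | $10,375.22
12 | $10,375.22 | $889.99 | $3,794.00 | $7,471.21
13 | $7,471.21 | $889.99 | $3,794.00 | $4,567.20
14 | $4,567.20 | $889.99 | $3,794.00 | $1,663.19
15 | $1,663.19 | $889.99 | $2,553.18 | $0.00

$0.00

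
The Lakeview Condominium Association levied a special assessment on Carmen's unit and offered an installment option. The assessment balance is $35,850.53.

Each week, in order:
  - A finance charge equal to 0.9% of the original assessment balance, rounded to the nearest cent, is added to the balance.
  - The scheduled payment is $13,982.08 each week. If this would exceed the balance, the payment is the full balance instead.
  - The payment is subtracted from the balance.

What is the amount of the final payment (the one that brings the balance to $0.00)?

Week 1: $35,850.53 +$322.65 interest = $36,173.18; pay $13,982.08 → $22,191.10
Week 2: $22,191.10 +$322.65 interest = $22,513.75; pay $13,982.08 → $8,531.67
Week 3: $8,531.67 +$322.65 interest = $8,854.32; pay $8,854.32 → $0.00

$8,854.32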